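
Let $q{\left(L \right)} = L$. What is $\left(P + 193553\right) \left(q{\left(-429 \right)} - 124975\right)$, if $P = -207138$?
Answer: $1703613340$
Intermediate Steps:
$\left(P + 193553\right) \left(q{\left(-429 \right)} - 124975\right) = \left(-207138 + 193553\right) \left(-429 - 124975\right) = \left(-13585\right) \left(-125404\right) = 1703613340$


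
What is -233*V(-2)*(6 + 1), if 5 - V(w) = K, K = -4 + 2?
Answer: -11417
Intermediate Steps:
K = -2
V(w) = 7 (V(w) = 5 - 1*(-2) = 5 + 2 = 7)
-233*V(-2)*(6 + 1) = -233*7*(6 + 1) = -233*7*7 = -233*49 = -1*11417 = -11417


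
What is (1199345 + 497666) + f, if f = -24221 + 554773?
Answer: 2227563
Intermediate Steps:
f = 530552
(1199345 + 497666) + f = (1199345 + 497666) + 530552 = 1697011 + 530552 = 2227563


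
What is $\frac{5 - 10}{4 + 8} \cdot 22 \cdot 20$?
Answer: $- \frac{550}{3} \approx -183.33$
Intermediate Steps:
$\frac{5 - 10}{4 + 8} \cdot 22 \cdot 20 = - \frac{5}{12} \cdot 22 \cdot 20 = \left(-5\right) \frac{1}{12} \cdot 22 \cdot 20 = \left(- \frac{5}{12}\right) 22 \cdot 20 = \left(- \frac{55}{6}\right) 20 = - \frac{550}{3}$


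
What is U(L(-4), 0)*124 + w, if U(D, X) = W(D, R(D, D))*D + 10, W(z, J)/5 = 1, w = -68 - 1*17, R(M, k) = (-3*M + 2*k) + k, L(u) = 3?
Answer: 3015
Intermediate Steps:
R(M, k) = -3*M + 3*k
w = -85 (w = -68 - 17 = -85)
W(z, J) = 5 (W(z, J) = 5*1 = 5)
U(D, X) = 10 + 5*D (U(D, X) = 5*D + 10 = 10 + 5*D)
U(L(-4), 0)*124 + w = (10 + 5*3)*124 - 85 = (10 + 15)*124 - 85 = 25*124 - 85 = 3100 - 85 = 3015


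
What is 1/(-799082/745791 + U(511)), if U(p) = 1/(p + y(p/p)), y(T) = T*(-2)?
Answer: -379607619/405986947 ≈ -0.93502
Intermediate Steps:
y(T) = -2*T
U(p) = 1/(-2 + p) (U(p) = 1/(p - 2*p/p) = 1/(p - 2*1) = 1/(p - 2) = 1/(-2 + p))
1/(-799082/745791 + U(511)) = 1/(-799082/745791 + 1/(-2 + 511)) = 1/(-799082*1/745791 + 1/509) = 1/(-799082/745791 + 1/509) = 1/(-405986947/379607619) = -379607619/405986947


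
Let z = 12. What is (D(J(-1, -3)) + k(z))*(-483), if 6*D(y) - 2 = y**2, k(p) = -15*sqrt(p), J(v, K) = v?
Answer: -483/2 + 14490*sqrt(3) ≈ 24856.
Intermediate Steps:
D(y) = 1/3 + y**2/6
(D(J(-1, -3)) + k(z))*(-483) = ((1/3 + (1/6)*(-1)**2) - 30*sqrt(3))*(-483) = ((1/3 + (1/6)*1) - 30*sqrt(3))*(-483) = ((1/3 + 1/6) - 30*sqrt(3))*(-483) = (1/2 - 30*sqrt(3))*(-483) = -483/2 + 14490*sqrt(3)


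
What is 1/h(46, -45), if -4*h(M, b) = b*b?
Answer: -4/2025 ≈ -0.0019753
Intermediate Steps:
h(M, b) = -b**2/4 (h(M, b) = -b*b/4 = -b**2/4)
1/h(46, -45) = 1/(-1/4*(-45)**2) = 1/(-1/4*2025) = 1/(-2025/4) = -4/2025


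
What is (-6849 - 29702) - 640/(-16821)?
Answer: -614823731/16821 ≈ -36551.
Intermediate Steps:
(-6849 - 29702) - 640/(-16821) = -36551 - 640*(-1/16821) = -36551 + 640/16821 = -614823731/16821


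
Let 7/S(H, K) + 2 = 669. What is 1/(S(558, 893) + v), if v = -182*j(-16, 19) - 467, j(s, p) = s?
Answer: 667/1630822 ≈ 0.00040900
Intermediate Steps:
S(H, K) = 7/667 (S(H, K) = 7/(-2 + 669) = 7/667)
v = 2445 (v = -182*(-16) - 467 = 2912 - 467 = 2445)
1/(S(558, 893) + v) = 1/(7/667 + 2445) = 1/(1630822/667) = 667/1630822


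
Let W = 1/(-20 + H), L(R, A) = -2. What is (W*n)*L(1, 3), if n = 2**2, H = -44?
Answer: 1/8 ≈ 0.12500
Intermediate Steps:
W = -1/64 (W = 1/(-20 - 44) = 1/(-64) = -1/64 ≈ -0.015625)
n = 4
(W*n)*L(1, 3) = -1/64*4*(-2) = -1/16*(-2) = 1/8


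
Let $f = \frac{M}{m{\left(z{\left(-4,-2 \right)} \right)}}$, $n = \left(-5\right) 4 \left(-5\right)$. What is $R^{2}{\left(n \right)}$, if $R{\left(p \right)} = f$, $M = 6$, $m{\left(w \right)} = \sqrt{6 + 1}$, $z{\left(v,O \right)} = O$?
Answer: $\frac{36}{7} \approx 5.1429$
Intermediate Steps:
$m{\left(w \right)} = \sqrt{7}$
$n = 100$ ($n = \left(-20\right) \left(-5\right) = 100$)
$f = \frac{6 \sqrt{7}}{7}$ ($f = \frac{6}{\sqrt{7}} = 6 \frac{\sqrt{7}}{7} = \frac{6 \sqrt{7}}{7} \approx 2.2678$)
$R{\left(p \right)} = \frac{6 \sqrt{7}}{7}$
$R^{2}{\left(n \right)} = \left(\frac{6 \sqrt{7}}{7}\right)^{2} = \frac{36}{7}$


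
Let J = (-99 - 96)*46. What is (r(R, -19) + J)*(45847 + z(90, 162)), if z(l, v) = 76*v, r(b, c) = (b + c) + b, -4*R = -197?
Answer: -1034125179/2 ≈ -5.1706e+8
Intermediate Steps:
R = 197/4 (R = -1/4*(-197) = 197/4 ≈ 49.250)
r(b, c) = c + 2*b
J = -8970 (J = -195*46 = -8970)
(r(R, -19) + J)*(45847 + z(90, 162)) = ((-19 + 2*(197/4)) - 8970)*(45847 + 76*162) = ((-19 + 197/2) - 8970)*(45847 + 12312) = (159/2 - 8970)*58159 = -17781/2*58159 = -1034125179/2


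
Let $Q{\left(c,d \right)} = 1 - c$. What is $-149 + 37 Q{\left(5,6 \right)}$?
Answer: $-297$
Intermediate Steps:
$-149 + 37 Q{\left(5,6 \right)} = -149 + 37 \left(1 - 5\right) = -149 + 37 \left(-4\right) = -149 - 148 = -297$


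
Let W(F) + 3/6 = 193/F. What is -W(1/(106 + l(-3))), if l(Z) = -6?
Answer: -38599/2 ≈ -19300.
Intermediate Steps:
W(F) = -½ + 193/F
-W(1/(106 + l(-3))) = -(386 - 1/(106 - 6))/(2*(1/(106 - 6))) = -(386 - 1/100)/(2*(1/100)) = -(386 - 1*1/100)/(2*1/100) = -100*(386 - 1/100)/2 = -100*38599/(2*100) = -1*38599/2 = -38599/2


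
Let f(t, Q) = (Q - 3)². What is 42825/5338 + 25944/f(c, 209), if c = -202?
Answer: 488952693/56630842 ≈ 8.6340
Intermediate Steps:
f(t, Q) = (-3 + Q)²
42825/5338 + 25944/f(c, 209) = 42825/5338 + 25944/((-3 + 209)²) = 42825*(1/5338) + 25944/(206²) = 42825/5338 + 25944/42436 = 42825/5338 + 25944*(1/42436) = 42825/5338 + 6486/10609 = 488952693/56630842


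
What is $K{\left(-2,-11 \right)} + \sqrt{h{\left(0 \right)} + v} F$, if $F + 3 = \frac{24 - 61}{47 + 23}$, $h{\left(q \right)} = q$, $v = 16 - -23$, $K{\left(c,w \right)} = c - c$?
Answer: $- \frac{247 \sqrt{39}}{70} \approx -22.036$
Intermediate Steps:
$K{\left(c,w \right)} = 0$
$v = 39$ ($v = 16 + 23 = 39$)
$F = - \frac{247}{70}$ ($F = -3 + \frac{24 - 61}{47 + 23} = -3 - \frac{37}{70} = - \frac{247}{70} \approx -3.5286$)
$K{\left(-2,-11 \right)} + \sqrt{h{\left(0 \right)} + v} F = 0 + \sqrt{0 + 39} \left(- \frac{247}{70}\right) = 0 + \sqrt{39} \left(- \frac{247}{70}\right) = 0 - \frac{247 \sqrt{39}}{70} = - \frac{247 \sqrt{39}}{70}$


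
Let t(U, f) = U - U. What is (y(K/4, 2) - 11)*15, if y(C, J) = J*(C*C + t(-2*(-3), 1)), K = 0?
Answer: -165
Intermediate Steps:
t(U, f) = 0
y(C, J) = J*C² (y(C, J) = J*(C*C + 0) = J*(C² + 0) = J*C²)
(y(K/4, 2) - 11)*15 = (2*(0/4)² - 11)*15 = (2*(0*(¼))² - 11)*15 = (2*0² - 11)*15 = (2*0 - 11)*15 = (0 - 11)*15 = -11*15 = -165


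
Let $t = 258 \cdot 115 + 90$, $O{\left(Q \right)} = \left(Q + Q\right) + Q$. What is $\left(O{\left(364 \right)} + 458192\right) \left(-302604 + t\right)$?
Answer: $-125312883696$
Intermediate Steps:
$O{\left(Q \right)} = 3 Q$ ($O{\left(Q \right)} = 2 Q + Q = 3 Q$)
$t = 29760$ ($t = 29670 + 90 = 29760$)
$\left(O{\left(364 \right)} + 458192\right) \left(-302604 + t\right) = \left(3 \cdot 364 + 458192\right) \left(-302604 + 29760\right) = \left(1092 + 458192\right) \left(-272844\right) = 459284 \left(-272844\right) = -125312883696$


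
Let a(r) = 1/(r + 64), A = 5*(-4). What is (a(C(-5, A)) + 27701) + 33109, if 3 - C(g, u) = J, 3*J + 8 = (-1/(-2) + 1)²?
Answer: 50289882/827 ≈ 60810.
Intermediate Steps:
A = -20
J = -23/12 (J = -8/3 + (-1/(-2) + 1)²/3 = -8/3 + (-1*(-½) + 1)²/3 = -8/3 + (½ + 1)²/3 = -8/3 + (3/2)²/3 = -8/3 + (⅓)*(9/4) = -8/3 + ¾ = -23/12 ≈ -1.9167)
C(g, u) = 59/12 (C(g, u) = 3 - 1*(-23/12) = 3 + 23/12 = 59/12)
a(r) = 1/(64 + r)
(a(C(-5, A)) + 27701) + 33109 = (1/(64 + 59/12) + 27701) + 33109 = (1/(827/12) + 27701) + 33109 = (12/827 + 27701) + 33109 = 22908739/827 + 33109 = 50289882/827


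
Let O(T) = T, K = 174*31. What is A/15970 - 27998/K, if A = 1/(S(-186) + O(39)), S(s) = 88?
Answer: -28392629113/5470028430 ≈ -5.1906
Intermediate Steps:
K = 5394
A = 1/127 (A = 1/(88 + 39) = 1/127 ≈ 0.0078740)
A/15970 - 27998/K = (1/127)/15970 - 27998/5394 = (1/127)*(1/15970) - 27998*1/5394 = 1/2028190 - 13999/2697 = -28392629113/5470028430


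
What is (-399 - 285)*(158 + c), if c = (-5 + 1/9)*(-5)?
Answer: -124792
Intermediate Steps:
c = 220/9 (c = (-5 + ⅑)*(-5) = -44/9*(-5) = 220/9 ≈ 24.444)
(-399 - 285)*(158 + c) = (-399 - 285)*(158 + 220/9) = -684*1642/9 = -124792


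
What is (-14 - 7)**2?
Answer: 441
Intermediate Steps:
(-14 - 7)**2 = (-21)**2 = 441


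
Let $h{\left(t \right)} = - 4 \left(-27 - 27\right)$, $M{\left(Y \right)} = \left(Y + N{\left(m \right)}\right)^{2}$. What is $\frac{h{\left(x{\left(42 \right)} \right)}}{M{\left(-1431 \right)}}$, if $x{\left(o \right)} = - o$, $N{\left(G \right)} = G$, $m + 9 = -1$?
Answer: $\frac{216}{2076481} \approx 0.00010402$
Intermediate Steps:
$m = -10$ ($m = -9 - 1 = -10$)
$M{\left(Y \right)} = \left(-10 + Y\right)^{2}$ ($M{\left(Y \right)} = \left(Y - 10\right)^{2} = \left(-10 + Y\right)^{2}$)
$h{\left(t \right)} = 216$ ($h{\left(t \right)} = \left(-4\right) \left(-54\right) = 216$)
$\frac{h{\left(x{\left(42 \right)} \right)}}{M{\left(-1431 \right)}} = \frac{216}{\left(-10 - 1431\right)^{2}} = \frac{216}{\left(-1441\right)^{2}} = \frac{216}{2076481}$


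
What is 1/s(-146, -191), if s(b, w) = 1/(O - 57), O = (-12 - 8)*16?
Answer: -377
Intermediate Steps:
O = -320 (O = -20*16 = -320)
s(b, w) = -1/377 (s(b, w) = 1/(-320 - 57) = 1/(-377) = -1/377)
1/s(-146, -191) = 1/(-1/377) = -377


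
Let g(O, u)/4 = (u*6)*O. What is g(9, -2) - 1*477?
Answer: -909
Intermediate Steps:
g(O, u) = 24*O*u (g(O, u) = 4*((u*6)*O) = 4*((6*u)*O) = 4*(6*O*u) = 24*O*u)
g(9, -2) - 1*477 = 24*9*(-2) - 1*477 = -432 - 477 = -909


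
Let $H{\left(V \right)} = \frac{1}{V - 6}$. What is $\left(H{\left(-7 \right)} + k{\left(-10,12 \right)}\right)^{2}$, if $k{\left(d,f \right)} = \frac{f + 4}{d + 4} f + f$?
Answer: $\frac{68121}{169} \approx 403.08$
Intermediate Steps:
$H{\left(V \right)} = \frac{1}{-6 + V}$
$k{\left(d,f \right)} = f + \frac{f \left(4 + f\right)}{4 + d}$ ($k{\left(d,f \right)} = \frac{4 + f}{4 + d} f + f = \frac{f \left(4 + f\right)}{4 + d} + f = f + \frac{f \left(4 + f\right)}{4 + d}$)
$\left(H{\left(-7 \right)} + k{\left(-10,12 \right)}\right)^{2} = \left(\frac{1}{-6 - 7} + \frac{12 \left(8 - 10 + 12\right)}{4 - 10}\right)^{2} = \left(\frac{1}{-13} + 12 \frac{1}{-6} \cdot 10\right)^{2} = \left(- \frac{1}{13} + 12 \left(- \frac{1}{6}\right) 10\right)^{2} = \left(- \frac{1}{13} - 20\right)^{2} = \left(- \frac{261}{13}\right)^{2} = \frac{68121}{169}$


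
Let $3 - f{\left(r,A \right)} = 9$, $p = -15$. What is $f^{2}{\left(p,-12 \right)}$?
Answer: $36$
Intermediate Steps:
$f{\left(r,A \right)} = -6$ ($f{\left(r,A \right)} = 3 - 9 = -6$)
$f^{2}{\left(p,-12 \right)} = \left(-6\right)^{2} = 36$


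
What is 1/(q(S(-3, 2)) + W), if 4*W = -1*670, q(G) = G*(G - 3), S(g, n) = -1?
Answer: -2/327 ≈ -0.0061162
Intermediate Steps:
q(G) = G*(-3 + G)
W = -335/2 (W = (-1*670)/4 = (¼)*(-670) = -335/2 ≈ -167.50)
1/(q(S(-3, 2)) + W) = 1/(-(-3 - 1) - 335/2) = 1/(-1*(-4) - 335/2) = 1/(4 - 335/2) = 1/(-327/2) = -2/327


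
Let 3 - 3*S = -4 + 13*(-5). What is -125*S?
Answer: -3000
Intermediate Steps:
S = 24 (S = 1 - (-4 + 13*(-5))/3 = 1 - (-4 - 65)/3 = 1 - ⅓*(-69) = 1 + 23 = 24)
-125*S = -125*24 = -3000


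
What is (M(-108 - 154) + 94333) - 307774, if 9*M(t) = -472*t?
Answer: -1797305/9 ≈ -1.9970e+5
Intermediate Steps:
M(t) = -472*t/9 (M(t) = (-472*t)/9 = -472*t/9)
(M(-108 - 154) + 94333) - 307774 = (-472*(-108 - 154)/9 + 94333) - 307774 = (-472/9*(-262) + 94333) - 307774 = (123664/9 + 94333) - 307774 = 972661/9 - 307774 = -1797305/9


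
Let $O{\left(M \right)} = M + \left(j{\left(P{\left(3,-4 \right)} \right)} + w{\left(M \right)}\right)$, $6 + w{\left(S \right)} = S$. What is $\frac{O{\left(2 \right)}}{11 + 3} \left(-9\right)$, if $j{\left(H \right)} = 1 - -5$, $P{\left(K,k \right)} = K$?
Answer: $- \frac{18}{7} \approx -2.5714$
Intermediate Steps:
$w{\left(S \right)} = -6 + S$
$j{\left(H \right)} = 6$ ($j{\left(H \right)} = 1 + 5 = 6$)
$O{\left(M \right)} = 2 M$ ($O{\left(M \right)} = M + \left(6 + \left(-6 + M\right)\right) = M + M = 2 M$)
$\frac{O{\left(2 \right)}}{11 + 3} \left(-9\right) = \frac{2 \cdot 2}{11 + 3} \left(-9\right) = \frac{1}{14} \cdot 4 \left(-9\right) = \frac{2}{7} \left(-9\right) = - \frac{18}{7}$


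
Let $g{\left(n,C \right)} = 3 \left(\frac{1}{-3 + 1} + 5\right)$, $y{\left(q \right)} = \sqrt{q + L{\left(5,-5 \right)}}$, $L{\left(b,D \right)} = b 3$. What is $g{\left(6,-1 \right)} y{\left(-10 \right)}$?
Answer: $\frac{27 \sqrt{5}}{2} \approx 30.187$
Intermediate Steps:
$L{\left(b,D \right)} = 3 b$
$y{\left(q \right)} = \sqrt{15 + q}$ ($y{\left(q \right)} = \sqrt{q + 3 \cdot 5} = \sqrt{q + 15} = \sqrt{15 + q}$)
$g{\left(n,C \right)} = \frac{27}{2}$ ($g{\left(n,C \right)} = 3 \left(\frac{1}{-2} + 5\right) = 3 \left(- \frac{1}{2} + 5\right) = 3 \cdot \frac{9}{2} = \frac{27}{2}$)
$g{\left(6,-1 \right)} y{\left(-10 \right)} = \frac{27 \sqrt{15 - 10}}{2} = \frac{27 \sqrt{5}}{2}$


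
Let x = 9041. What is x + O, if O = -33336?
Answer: -24295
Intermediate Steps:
x + O = 9041 - 33336 = -24295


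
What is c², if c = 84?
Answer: 7056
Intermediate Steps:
c² = 84² = 7056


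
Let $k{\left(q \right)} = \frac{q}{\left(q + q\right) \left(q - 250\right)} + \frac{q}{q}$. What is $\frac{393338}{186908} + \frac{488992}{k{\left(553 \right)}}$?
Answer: $\frac{27693263949091}{56726578} \approx 4.8819 \cdot 10^{5}$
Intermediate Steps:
$k{\left(q \right)} = 1 + \frac{1}{2 \left(-250 + q\right)}$ ($k{\left(q \right)} = \frac{q}{2 q \left(-250 + q\right)} + 1 = q \frac{1}{2 q \left(-250 + q\right)} + 1 = \frac{1}{2 \left(-250 + q\right)} + 1 = 1 + \frac{1}{2 \left(-250 + q\right)}$)
$\frac{393338}{186908} + \frac{488992}{k{\left(553 \right)}} = \frac{393338}{186908} + \frac{488992}{\frac{1}{-250 + 553} \left(- \frac{499}{2} + 553\right)} = 393338 \cdot \frac{1}{186908} + \frac{488992}{\frac{1}{303} \cdot \frac{607}{2}} = \frac{196669}{93454} + \frac{488992}{\frac{1}{303} \cdot \frac{607}{2}} = \frac{196669}{93454} + \frac{488992}{\frac{607}{606}} = \frac{196669}{93454} + 488992 \cdot \frac{606}{607} = \frac{196669}{93454} + \frac{296329152}{607} = \frac{27693263949091}{56726578}$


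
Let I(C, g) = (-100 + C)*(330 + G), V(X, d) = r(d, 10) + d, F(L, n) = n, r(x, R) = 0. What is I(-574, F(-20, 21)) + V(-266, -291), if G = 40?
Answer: -249671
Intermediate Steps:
V(X, d) = d (V(X, d) = 0 + d = d)
I(C, g) = -37000 + 370*C (I(C, g) = (-100 + C)*(330 + 40) = (-100 + C)*370 = -37000 + 370*C)
I(-574, F(-20, 21)) + V(-266, -291) = (-37000 + 370*(-574)) - 291 = (-37000 - 212380) - 291 = -249380 - 291 = -249671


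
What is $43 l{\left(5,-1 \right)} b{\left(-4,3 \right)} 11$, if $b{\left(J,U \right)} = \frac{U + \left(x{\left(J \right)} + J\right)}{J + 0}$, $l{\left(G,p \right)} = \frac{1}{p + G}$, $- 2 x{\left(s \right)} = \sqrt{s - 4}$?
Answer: $\frac{473}{16} + \frac{473 i \sqrt{2}}{16} \approx 29.563 + 41.808 i$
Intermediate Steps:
$x{\left(s \right)} = - \frac{\sqrt{-4 + s}}{2}$ ($x{\left(s \right)} = - \frac{\sqrt{s - 4}}{2} = - \frac{\sqrt{-4 + s}}{2}$)
$l{\left(G,p \right)} = \frac{1}{G + p}$
$b{\left(J,U \right)} = \frac{J + U - \frac{\sqrt{-4 + J}}{2}}{J}$ ($b{\left(J,U \right)} = \frac{U + \left(- \frac{\sqrt{-4 + J}}{2} + J\right)}{J + 0} = \frac{U + \left(J - \frac{\sqrt{-4 + J}}{2}\right)}{J} = \frac{J + U - \frac{\sqrt{-4 + J}}{2}}{J}$)
$43 l{\left(5,-1 \right)} b{\left(-4,3 \right)} 11 = \frac{43}{5 - 1} \frac{-4 + 3 - \frac{\sqrt{-4 - 4}}{2}}{-4} \cdot 11 = \frac{43}{4} - \frac{-4 + 3 - \frac{\sqrt{-8}}{2}}{4} \cdot 11 = 43 \cdot \frac{1}{4} - \frac{-4 + 3 - \frac{2 i \sqrt{2}}{2}}{4} \cdot 11 = \frac{43 - \frac{-4 + 3 - i \sqrt{2}}{4} \cdot 11}{4} = \frac{43 - \frac{-1 - i \sqrt{2}}{4} \cdot 11}{4} = \frac{43 \left(\frac{1}{4} + \frac{i \sqrt{2}}{4}\right) 11}{4} = \frac{43 \left(\frac{11}{4} + \frac{11 i \sqrt{2}}{4}\right)}{4} = \frac{473}{16} + \frac{473 i \sqrt{2}}{16}$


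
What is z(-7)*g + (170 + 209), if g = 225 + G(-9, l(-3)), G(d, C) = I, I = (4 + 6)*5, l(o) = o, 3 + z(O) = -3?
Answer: -1271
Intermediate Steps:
z(O) = -6 (z(O) = -3 - 3 = -6)
I = 50 (I = 10*5 = 50)
G(d, C) = 50
g = 275 (g = 225 + 50 = 275)
z(-7)*g + (170 + 209) = -6*275 + (170 + 209) = -1650 + 379 = -1271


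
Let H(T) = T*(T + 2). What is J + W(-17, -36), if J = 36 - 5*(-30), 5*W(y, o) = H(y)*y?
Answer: -681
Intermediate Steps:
H(T) = T*(2 + T)
W(y, o) = y**2*(2 + y)/5 (W(y, o) = ((y*(2 + y))*y)/5 = (y**2*(2 + y))/5 = y**2*(2 + y)/5)
J = 186 (J = 36 + 150 = 186)
J + W(-17, -36) = 186 + (1/5)*(-17)**2*(2 - 17) = 186 + (1/5)*289*(-15) = 186 - 867 = -681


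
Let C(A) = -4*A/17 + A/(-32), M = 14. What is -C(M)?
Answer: 1015/272 ≈ 3.7316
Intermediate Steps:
C(A) = -145*A/544 (C(A) = -4*A*(1/17) + A*(-1/32) = -4*A/17 - A/32 = -145*A/544)
-C(M) = -(-145)*14/544 = -1*(-1015/272) = 1015/272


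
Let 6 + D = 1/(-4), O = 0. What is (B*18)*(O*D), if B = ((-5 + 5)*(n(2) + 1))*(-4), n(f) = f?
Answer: 0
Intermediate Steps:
D = -25/4 (D = -6 + 1/(-4) = -6 - ¼ = -25/4 ≈ -6.2500)
B = 0 (B = ((-5 + 5)*(2 + 1))*(-4) = (0*3)*(-4) = 0*(-4) = 0)
(B*18)*(O*D) = (0*18)*(0*(-25/4)) = 0*0 = 0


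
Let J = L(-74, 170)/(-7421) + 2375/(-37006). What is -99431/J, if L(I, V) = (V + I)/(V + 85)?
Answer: 2321000900895010/1499298567 ≈ 1.5481e+6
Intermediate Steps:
L(I, V) = (I + V)/(85 + V)
J = -1499298567/23342829710 (J = ((-74 + 170)/(85 + 170))/(-7421) + 2375/(-37006) = (96/255)*(-1/7421) + 2375*(-1/37006) = ((1/255)*96)*(-1/7421) - 2375/37006 = (32/85)*(-1/7421) - 2375/37006 = -32/630785 - 2375/37006 = -1499298567/23342829710 ≈ -0.064229)
-99431/J = -99431/(-1499298567/23342829710) = -99431*(-23342829710/1499298567) = 2321000900895010/1499298567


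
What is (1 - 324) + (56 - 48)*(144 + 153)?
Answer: 2053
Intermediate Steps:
(1 - 324) + (56 - 48)*(144 + 153) = -323 + 8*297 = -323 + 2376 = 2053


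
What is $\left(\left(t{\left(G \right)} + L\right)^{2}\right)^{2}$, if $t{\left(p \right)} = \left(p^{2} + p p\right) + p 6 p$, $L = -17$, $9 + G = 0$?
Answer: $158532181921$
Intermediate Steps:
$G = -9$ ($G = -9 + 0 = -9$)
$t{\left(p \right)} = 8 p^{2}$ ($t{\left(p \right)} = \left(p^{2} + p^{2}\right) + 6 p p = 2 p^{2} + 6 p^{2} = 8 p^{2}$)
$\left(\left(t{\left(G \right)} + L\right)^{2}\right)^{2} = \left(\left(8 \left(-9\right)^{2} - 17\right)^{2}\right)^{2} = \left(\left(8 \cdot 81 - 17\right)^{2}\right)^{2} = \left(\left(648 - 17\right)^{2}\right)^{2} = \left(631^{2}\right)^{2} = 398161^{2} = 158532181921$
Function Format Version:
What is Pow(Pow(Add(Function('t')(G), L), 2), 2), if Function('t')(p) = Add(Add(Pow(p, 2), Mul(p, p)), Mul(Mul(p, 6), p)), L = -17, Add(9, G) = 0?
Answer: 158532181921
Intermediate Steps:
G = -9 (G = Add(-9, 0) = -9)
Function('t')(p) = Mul(8, Pow(p, 2)) (Function('t')(p) = Add(Add(Pow(p, 2), Pow(p, 2)), Mul(Mul(6, p), p)) = Add(Mul(2, Pow(p, 2)), Mul(6, Pow(p, 2))) = Mul(8, Pow(p, 2)))
Pow(Pow(Add(Function('t')(G), L), 2), 2) = Pow(Pow(Add(Mul(8, Pow(-9, 2)), -17), 2), 2) = Pow(Pow(Add(Mul(8, 81), -17), 2), 2) = Pow(Pow(Add(648, -17), 2), 2) = Pow(Pow(631, 2), 2) = Pow(398161, 2) = 158532181921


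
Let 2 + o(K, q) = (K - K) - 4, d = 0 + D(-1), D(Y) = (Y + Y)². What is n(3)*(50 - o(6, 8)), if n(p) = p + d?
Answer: 392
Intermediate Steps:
D(Y) = 4*Y² (D(Y) = (2*Y)² = 4*Y²)
d = 4 (d = 0 + 4*(-1)² = 0 + 4*1 = 0 + 4 = 4)
o(K, q) = -6 (o(K, q) = -2 + ((K - K) - 4) = -2 + (0 - 4) = -2 - 4 = -6)
n(p) = 4 + p (n(p) = p + 4 = 4 + p)
n(3)*(50 - o(6, 8)) = (4 + 3)*(50 - 1*(-6)) = 7*(50 + 6) = 7*56 = 392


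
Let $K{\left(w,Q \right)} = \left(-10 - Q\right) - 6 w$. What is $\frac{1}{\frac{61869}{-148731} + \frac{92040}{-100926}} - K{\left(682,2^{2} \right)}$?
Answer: $\frac{4546194247561}{1107410663} \approx 4105.3$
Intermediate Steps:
$K{\left(w,Q \right)} = -10 - Q - 6 w$
$\frac{1}{\frac{61869}{-148731} + \frac{92040}{-100926}} - K{\left(682,2^{2} \right)} = \frac{1}{\frac{61869}{-148731} + \frac{92040}{-100926}} - \left(-10 - 2^{2} - 4092\right) = \frac{1}{61869 \left(- \frac{1}{148731}\right) + 92040 \left(- \frac{1}{100926}\right)} - \left(-10 - 4 - 4092\right) = \frac{1}{- \frac{20623}{49577} - \frac{15340}{16821}} - \left(-10 - 4 - 4092\right) = \frac{1}{- \frac{1107410663}{833934717}} - -4106 = - \frac{833934717}{1107410663} + 4106 = \frac{4546194247561}{1107410663}$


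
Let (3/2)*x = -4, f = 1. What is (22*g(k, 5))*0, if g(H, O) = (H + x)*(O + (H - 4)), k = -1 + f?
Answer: 0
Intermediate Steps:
x = -8/3 (x = (⅔)*(-4) = -8/3 ≈ -2.6667)
k = 0 (k = -1 + 1 = 0)
g(H, O) = (-8/3 + H)*(-4 + H + O) (g(H, O) = (H - 8/3)*(O + (H - 4)) = (-8/3 + H)*(O + (-4 + H)) = (-8/3 + H)*(-4 + H + O))
(22*g(k, 5))*0 = (22*(32/3 + 0² - 20/3*0 - 8/3*5 + 0*5))*0 = (22*(32/3 + 0 + 0 - 40/3 + 0))*0 = (22*(-8/3))*0 = -176/3*0 = 0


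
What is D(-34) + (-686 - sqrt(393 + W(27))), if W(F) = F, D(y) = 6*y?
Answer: -890 - 2*sqrt(105) ≈ -910.49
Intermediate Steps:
D(-34) + (-686 - sqrt(393 + W(27))) = 6*(-34) + (-686 - sqrt(393 + 27)) = -204 + (-686 - sqrt(420)) = -204 + (-686 - 2*sqrt(105)) = -890 - 2*sqrt(105)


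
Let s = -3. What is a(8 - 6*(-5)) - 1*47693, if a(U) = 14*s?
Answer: -47735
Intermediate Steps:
a(U) = -42 (a(U) = 14*(-3) = -42)
a(8 - 6*(-5)) - 1*47693 = -42 - 1*47693 = -42 - 47693 = -47735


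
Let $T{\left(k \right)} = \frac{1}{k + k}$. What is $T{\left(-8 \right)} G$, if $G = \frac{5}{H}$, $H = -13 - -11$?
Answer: $\frac{5}{32} \approx 0.15625$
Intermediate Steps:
$H = -2$ ($H = -13 + 11 = -2$)
$T{\left(k \right)} = \frac{1}{2 k}$
$G = - \frac{5}{2}$ ($G = \frac{5}{-2} = 5 \left(- \frac{1}{2}\right) = - \frac{5}{2} \approx -2.5$)
$T{\left(-8 \right)} G = \frac{1}{2 \left(-8\right)} \left(- \frac{5}{2}\right) = \frac{1}{2} \left(- \frac{1}{8}\right) \left(- \frac{5}{2}\right) = \left(- \frac{1}{16}\right) \left(- \frac{5}{2}\right) = \frac{5}{32}$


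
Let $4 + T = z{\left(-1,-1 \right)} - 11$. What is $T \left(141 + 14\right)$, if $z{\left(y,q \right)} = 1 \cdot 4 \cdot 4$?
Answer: $155$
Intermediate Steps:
$z{\left(y,q \right)} = 16$ ($z{\left(y,q \right)} = 4 \cdot 4 = 16$)
$T = 1$ ($T = -4 + \left(16 - 11\right) = -4 + 5 = 1$)
$T \left(141 + 14\right) = 1 \left(141 + 14\right) = 1 \cdot 155 = 155$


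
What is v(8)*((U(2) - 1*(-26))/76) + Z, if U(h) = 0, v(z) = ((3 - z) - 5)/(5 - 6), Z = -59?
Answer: -1056/19 ≈ -55.579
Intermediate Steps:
v(z) = 2 + z (v(z) = (-2 - z)/(-1) = (-2 - z)*(-1) = 2 + z)
v(8)*((U(2) - 1*(-26))/76) + Z = (2 + 8)*((0 - 1*(-26))/76) - 59 = 10*((0 + 26)*(1/76)) - 59 = 10*(26*(1/76)) - 59 = 10*(13/38) - 59 = 65/19 - 59 = -1056/19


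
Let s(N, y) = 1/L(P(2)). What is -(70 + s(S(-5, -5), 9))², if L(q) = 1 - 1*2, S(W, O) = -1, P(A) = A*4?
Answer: -4761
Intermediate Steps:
P(A) = 4*A
L(q) = -1 (L(q) = 1 - 2 = -1)
s(N, y) = -1 (s(N, y) = 1/(-1) = -1)
-(70 + s(S(-5, -5), 9))² = -(70 - 1)² = -1*69² = -1*4761 = -4761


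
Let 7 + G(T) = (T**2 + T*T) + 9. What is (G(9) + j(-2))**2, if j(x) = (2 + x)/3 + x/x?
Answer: 27225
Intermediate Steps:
G(T) = 2 + 2*T**2 (G(T) = -7 + ((T**2 + T*T) + 9) = -7 + ((T**2 + T**2) + 9) = -7 + (2*T**2 + 9) = -7 + (9 + 2*T**2) = 2 + 2*T**2)
j(x) = 5/3 + x/3 (j(x) = (2 + x)*(1/3) + 1 = (2/3 + x/3) + 1 = 5/3 + x/3)
(G(9) + j(-2))**2 = ((2 + 2*9**2) + (5/3 + (1/3)*(-2)))**2 = ((2 + 2*81) + (5/3 - 2/3))**2 = ((2 + 162) + 1)**2 = (164 + 1)**2 = 165**2 = 27225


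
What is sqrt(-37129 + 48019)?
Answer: 33*sqrt(10) ≈ 104.36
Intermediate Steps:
sqrt(-37129 + 48019) = sqrt(10890) = 33*sqrt(10)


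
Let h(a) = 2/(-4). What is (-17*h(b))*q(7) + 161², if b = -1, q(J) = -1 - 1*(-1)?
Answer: 25921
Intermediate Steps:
q(J) = 0 (q(J) = -1 + 1 = 0)
h(a) = -½ (h(a) = 2*(-¼) = -½)
(-17*h(b))*q(7) + 161² = -17*(-½)*0 + 161² = (17/2)*0 + 25921 = 0 + 25921 = 25921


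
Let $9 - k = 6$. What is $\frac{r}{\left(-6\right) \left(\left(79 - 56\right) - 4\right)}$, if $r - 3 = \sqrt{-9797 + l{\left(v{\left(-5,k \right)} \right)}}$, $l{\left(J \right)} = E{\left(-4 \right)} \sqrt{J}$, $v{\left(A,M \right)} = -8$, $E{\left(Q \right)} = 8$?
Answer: $- \frac{1}{38} - \frac{\sqrt{-9797 + 16 i \sqrt{2}}}{114} \approx -0.027318 - 0.86824 i$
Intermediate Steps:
$k = 3$ ($k = 9 - 6 = 3$)
$l{\left(J \right)} = 8 \sqrt{J}$
$r = 3 + \sqrt{-9797 + 16 i \sqrt{2}}$ ($r = 3 + \sqrt{-9797 + 8 \sqrt{-8}} = 3 + \sqrt{-9797 + 8 \cdot 2 i \sqrt{2}} = 3 + \sqrt{-9797 + 16 i \sqrt{2}} \approx 3.1143 + 98.98 i$)
$\frac{r}{\left(-6\right) \left(\left(79 - 56\right) - 4\right)} = \frac{3 + \sqrt{-9797 + 16 i \sqrt{2}}}{\left(-6\right) \left(\left(79 - 56\right) - 4\right)} = \frac{3 + \sqrt{-9797 + 16 i \sqrt{2}}}{\left(-6\right) \left(23 - 4\right)} = \frac{3 + \sqrt{-9797 + 16 i \sqrt{2}}}{\left(-6\right) 19} = \frac{3 + \sqrt{-9797 + 16 i \sqrt{2}}}{-114} = \left(3 + \sqrt{-9797 + 16 i \sqrt{2}}\right) \left(- \frac{1}{114}\right) = - \frac{1}{38} - \frac{\sqrt{-9797 + 16 i \sqrt{2}}}{114}$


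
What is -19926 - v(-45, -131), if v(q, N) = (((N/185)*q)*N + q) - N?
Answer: -585995/37 ≈ -15838.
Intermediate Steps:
v(q, N) = q - N + q*N²/185 (v(q, N) = (((N*(1/185))*q)*N + q) - N = (((N/185)*q)*N + q) - N = ((N*q/185)*N + q) - N = (q*N²/185 + q) - N = (q + q*N²/185) - N = q - N + q*N²/185)
-19926 - v(-45, -131) = -19926 - (-45 - 1*(-131) + (1/185)*(-45)*(-131)²) = -19926 - (-45 + 131 + (1/185)*(-45)*17161) = -19926 - (-45 + 131 - 154449/37) = -19926 - 1*(-151267/37) = -19926 + 151267/37 = -585995/37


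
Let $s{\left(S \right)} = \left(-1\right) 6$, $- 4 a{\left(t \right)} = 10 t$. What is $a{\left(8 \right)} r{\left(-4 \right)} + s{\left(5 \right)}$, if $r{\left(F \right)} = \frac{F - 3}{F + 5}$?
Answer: $134$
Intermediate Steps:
$a{\left(t \right)} = - \frac{5 t}{2}$ ($a{\left(t \right)} = - \frac{10 t}{4} = - \frac{5 t}{2}$)
$r{\left(F \right)} = \frac{-3 + F}{5 + F}$
$s{\left(S \right)} = -6$
$a{\left(8 \right)} r{\left(-4 \right)} + s{\left(5 \right)} = \left(- \frac{5}{2}\right) 8 \frac{-3 - 4}{5 - 4} - 6 = - 20 \cdot 1^{-1} \left(-7\right) - 6 = - 20 \cdot 1 \left(-7\right) - 6 = \left(-20\right) \left(-7\right) - 6 = 140 - 6 = 134$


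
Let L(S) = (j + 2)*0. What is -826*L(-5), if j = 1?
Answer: 0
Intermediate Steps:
L(S) = 0 (L(S) = (1 + 2)*0 = 3*0 = 0)
-826*L(-5) = -826*0 = 0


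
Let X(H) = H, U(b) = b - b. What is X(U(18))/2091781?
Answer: 0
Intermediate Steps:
U(b) = 0
X(U(18))/2091781 = 0/2091781 = 0*(1/2091781) = 0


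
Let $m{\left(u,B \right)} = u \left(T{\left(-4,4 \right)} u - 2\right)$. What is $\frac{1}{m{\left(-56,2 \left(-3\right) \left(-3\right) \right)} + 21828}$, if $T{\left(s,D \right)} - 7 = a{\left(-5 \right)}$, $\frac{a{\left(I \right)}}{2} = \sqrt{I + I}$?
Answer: $\frac{10973}{579971876} - \frac{392 i \sqrt{10}}{144992969} \approx 1.892 \cdot 10^{-5} - 8.5495 \cdot 10^{-6} i$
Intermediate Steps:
$a{\left(I \right)} = 2 \sqrt{2} \sqrt{I}$ ($a{\left(I \right)} = 2 \sqrt{I + I} = 2 \sqrt{2 I} = 2 \sqrt{2} \sqrt{I}$)
$T{\left(s,D \right)} = 7 + 2 i \sqrt{10}$ ($T{\left(s,D \right)} = 7 + 2 \sqrt{2} \sqrt{-5} = 7 + 2 \sqrt{2} i \sqrt{5} = 7 + 2 i \sqrt{10}$)
$m{\left(u,B \right)} = u \left(-2 + u \left(7 + 2 i \sqrt{10}\right)\right)$ ($m{\left(u,B \right)} = u \left(\left(7 + 2 i \sqrt{10}\right) u - 2\right) = u \left(u \left(7 + 2 i \sqrt{10}\right) - 2\right) = u \left(-2 + u \left(7 + 2 i \sqrt{10}\right)\right)$)
$\frac{1}{m{\left(-56,2 \left(-3\right) \left(-3\right) \right)} + 21828} = \frac{1}{- 56 \left(-2 - 56 \left(7 + 2 i \sqrt{10}\right)\right) + 21828} = \frac{1}{- 56 \left(-2 - \left(392 + 112 i \sqrt{10}\right)\right) + 21828} = \frac{1}{- 56 \left(-394 - 112 i \sqrt{10}\right) + 21828} = \frac{1}{\left(22064 + 6272 i \sqrt{10}\right) + 21828} = \frac{1}{43892 + 6272 i \sqrt{10}}$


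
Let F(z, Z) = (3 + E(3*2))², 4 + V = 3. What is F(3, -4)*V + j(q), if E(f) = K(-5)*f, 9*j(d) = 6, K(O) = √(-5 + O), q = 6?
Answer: 1055/3 - 36*I*√10 ≈ 351.67 - 113.84*I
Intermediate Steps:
j(d) = ⅔ (j(d) = (⅑)*6 = ⅔)
V = -1 (V = -4 + 3 = -1)
E(f) = I*f*√10 (E(f) = √(-5 - 5)*f = √(-10)*f = (I*√10)*f = I*f*√10)
F(z, Z) = (3 + 6*I*√10)² (F(z, Z) = (3 + I*(3*2)*√10)² = (3 + I*6*√10)² = (3 + 6*I*√10)²)
F(3, -4)*V + j(q) = (-351 + 36*I*√10)*(-1) + ⅔ = (351 - 36*I*√10) + ⅔ = 1055/3 - 36*I*√10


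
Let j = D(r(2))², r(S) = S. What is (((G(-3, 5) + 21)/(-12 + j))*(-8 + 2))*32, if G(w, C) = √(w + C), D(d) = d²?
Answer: -1008 - 48*√2 ≈ -1075.9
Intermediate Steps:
G(w, C) = √(C + w)
j = 16 (j = (2²)² = 4² = 16)
(((G(-3, 5) + 21)/(-12 + j))*(-8 + 2))*32 = (((√(5 - 3) + 21)/(-12 + 16))*(-8 + 2))*32 = (((√2 + 21)/4)*(-6))*32 = (((21 + √2)*(¼))*(-6))*32 = ((21/4 + √2/4)*(-6))*32 = (-63/2 - 3*√2/2)*32 = -1008 - 48*√2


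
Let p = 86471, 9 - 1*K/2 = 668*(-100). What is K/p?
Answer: 133618/86471 ≈ 1.5452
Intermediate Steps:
K = 133618 (K = 18 - 1336*(-100) = 18 - 2*(-66800) = 18 + 133600 = 133618)
K/p = 133618/86471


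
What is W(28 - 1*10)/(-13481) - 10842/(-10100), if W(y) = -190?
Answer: 74040001/68079050 ≈ 1.0876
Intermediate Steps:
W(28 - 1*10)/(-13481) - 10842/(-10100) = -190/(-13481) - 10842/(-10100) = -190*(-1/13481) - 10842*(-1/10100) = 190/13481 + 5421/5050 = 74040001/68079050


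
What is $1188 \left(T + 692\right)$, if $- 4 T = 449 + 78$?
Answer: $665577$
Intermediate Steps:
$T = - \frac{527}{4}$ ($T = - \frac{449 + 78}{4} = \left(- \frac{1}{4}\right) 527 = - \frac{527}{4} \approx -131.75$)
$1188 \left(T + 692\right) = 1188 \left(- \frac{527}{4} + 692\right) = 1188 \cdot \frac{2241}{4} = 665577$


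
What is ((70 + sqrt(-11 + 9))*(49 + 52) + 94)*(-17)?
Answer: -121788 - 1717*I*sqrt(2) ≈ -1.2179e+5 - 2428.2*I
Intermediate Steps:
((70 + sqrt(-11 + 9))*(49 + 52) + 94)*(-17) = ((70 + sqrt(-2))*101 + 94)*(-17) = ((70 + I*sqrt(2))*101 + 94)*(-17) = ((7070 + 101*I*sqrt(2)) + 94)*(-17) = (7164 + 101*I*sqrt(2))*(-17) = -121788 - 1717*I*sqrt(2)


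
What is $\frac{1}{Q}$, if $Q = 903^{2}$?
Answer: $\frac{1}{815409} \approx 1.2264 \cdot 10^{-6}$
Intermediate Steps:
$Q = 815409$
$\frac{1}{Q} = \frac{1}{815409}$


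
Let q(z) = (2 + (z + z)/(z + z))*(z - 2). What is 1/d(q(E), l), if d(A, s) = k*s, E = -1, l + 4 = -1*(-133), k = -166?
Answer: -1/21414 ≈ -4.6698e-5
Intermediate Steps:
l = 129 (l = -4 - 1*(-133) = -4 + 133 = 129)
q(z) = -6 + 3*z (q(z) = (2 + (2*z)/((2*z)))*(-2 + z) = (2 + (2*z)*(1/(2*z)))*(-2 + z) = (2 + 1)*(-2 + z) = 3*(-2 + z) = -6 + 3*z)
d(A, s) = -166*s
1/d(q(E), l) = 1/(-166*129) = 1/(-21414) = -1/21414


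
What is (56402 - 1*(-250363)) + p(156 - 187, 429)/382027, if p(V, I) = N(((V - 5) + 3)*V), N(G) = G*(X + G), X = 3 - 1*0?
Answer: 117193562253/382027 ≈ 3.0677e+5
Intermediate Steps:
X = 3 (X = 3 + 0 = 3)
N(G) = G*(3 + G)
p(V, I) = V*(-2 + V)*(3 + V*(-2 + V)) (p(V, I) = (((V - 5) + 3)*V)*(3 + ((V - 5) + 3)*V) = (((-5 + V) + 3)*V)*(3 + ((-5 + V) + 3)*V) = ((-2 + V)*V)*(3 + (-2 + V)*V) = (V*(-2 + V))*(3 + V*(-2 + V)) = V*(-2 + V)*(3 + V*(-2 + V)))
(56402 - 1*(-250363)) + p(156 - 187, 429)/382027 = (56402 - 1*(-250363)) + ((156 - 187)*(-2 + (156 - 187))*(3 + (156 - 187)*(-2 + (156 - 187))))/382027 = (56402 + 250363) - 31*(-2 - 31)*(3 - 31*(-2 - 31))*(1/382027) = 306765 - 31*(-33)*(3 - 31*(-33))*(1/382027) = 306765 - 31*(-33)*(3 + 1023)*(1/382027) = 306765 - 31*(-33)*1026*(1/382027) = 306765 + 1049598*(1/382027) = 306765 + 1049598/382027 = 117193562253/382027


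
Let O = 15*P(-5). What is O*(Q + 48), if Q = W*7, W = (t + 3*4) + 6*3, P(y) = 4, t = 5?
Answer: 17580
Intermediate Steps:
W = 35 (W = (5 + 3*4) + 6*3 = (5 + 12) + 18 = 17 + 18 = 35)
Q = 245 (Q = 35*7 = 245)
O = 60 (O = 15*4 = 60)
O*(Q + 48) = 60*(245 + 48) = 60*293 = 17580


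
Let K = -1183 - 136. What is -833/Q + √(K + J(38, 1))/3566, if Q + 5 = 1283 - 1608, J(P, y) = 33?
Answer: 833/330 + I*√1286/3566 ≈ 2.5242 + 0.010056*I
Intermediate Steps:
K = -1319
Q = -330 (Q = -5 + (1283 - 1608) = -5 - 325 = -330)
-833/Q + √(K + J(38, 1))/3566 = -833/(-330) + √(-1319 + 33)/3566 = -833*(-1/330) + √(-1286)*(1/3566) = 833/330 + (I*√1286)*(1/3566) = 833/330 + I*√1286/3566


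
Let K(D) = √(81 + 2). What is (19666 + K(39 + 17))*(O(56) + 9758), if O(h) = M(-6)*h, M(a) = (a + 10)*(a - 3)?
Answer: 152254172 + 7742*√83 ≈ 1.5232e+8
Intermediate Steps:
K(D) = √83
M(a) = (-3 + a)*(10 + a) (M(a) = (10 + a)*(-3 + a) = (-3 + a)*(10 + a))
O(h) = -36*h (O(h) = (-30 + (-6)² + 7*(-6))*h = (-30 + 36 - 42)*h = -36*h)
(19666 + K(39 + 17))*(O(56) + 9758) = (19666 + √83)*(-36*56 + 9758) = (19666 + √83)*(-2016 + 9758) = (19666 + √83)*7742 = 152254172 + 7742*√83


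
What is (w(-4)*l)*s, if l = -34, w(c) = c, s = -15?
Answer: -2040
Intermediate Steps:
(w(-4)*l)*s = -4*(-34)*(-15) = 136*(-15) = -2040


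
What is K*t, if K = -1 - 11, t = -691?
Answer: 8292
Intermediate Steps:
K = -12
K*t = -12*(-691) = 8292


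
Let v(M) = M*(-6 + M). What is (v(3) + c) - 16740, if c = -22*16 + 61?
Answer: -17040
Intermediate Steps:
c = -291 (c = -352 + 61 = -291)
(v(3) + c) - 16740 = (3*(-6 + 3) - 291) - 16740 = (3*(-3) - 291) - 16740 = (-9 - 291) - 16740 = -300 - 16740 = -17040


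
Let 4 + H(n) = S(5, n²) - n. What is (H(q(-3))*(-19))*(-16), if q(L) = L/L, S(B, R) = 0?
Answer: -1520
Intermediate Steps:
q(L) = 1
H(n) = -4 - n (H(n) = -4 + (0 - n) = -4 - n)
(H(q(-3))*(-19))*(-16) = ((-4 - 1*1)*(-19))*(-16) = ((-4 - 1)*(-19))*(-16) = -5*(-19)*(-16) = 95*(-16) = -1520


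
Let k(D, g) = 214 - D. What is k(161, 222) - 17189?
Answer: -17136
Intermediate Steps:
k(161, 222) - 17189 = (214 - 1*161) - 17189 = (214 - 161) - 17189 = 53 - 17189 = -17136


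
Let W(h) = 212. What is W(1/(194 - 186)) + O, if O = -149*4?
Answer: -384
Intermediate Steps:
O = -596
W(1/(194 - 186)) + O = 212 - 596 = -384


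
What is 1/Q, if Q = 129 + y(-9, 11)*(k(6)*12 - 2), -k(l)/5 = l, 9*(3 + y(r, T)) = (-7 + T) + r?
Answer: 9/12745 ≈ 0.00070616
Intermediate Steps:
y(r, T) = -34/9 + T/9 + r/9 (y(r, T) = -3 + ((-7 + T) + r)/9 = -3 + (-7 + T + r)/9 = -3 + (-7/9 + T/9 + r/9) = -34/9 + T/9 + r/9)
k(l) = -5*l
Q = 12745/9 (Q = 129 + (-34/9 + (1/9)*11 + (1/9)*(-9))*(-5*6*12 - 2) = 129 + (-34/9 + 11/9 - 1)*(-30*12 - 2) = 129 - 32*(-360 - 2)/9 = 129 - 32/9*(-362) = 129 + 11584/9 = 12745/9 ≈ 1416.1)
1/Q = 1/(12745/9) = 9/12745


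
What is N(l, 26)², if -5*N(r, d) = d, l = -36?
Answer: 676/25 ≈ 27.040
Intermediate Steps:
N(r, d) = -d/5
N(l, 26)² = (-⅕*26)² = (-26/5)² = 676/25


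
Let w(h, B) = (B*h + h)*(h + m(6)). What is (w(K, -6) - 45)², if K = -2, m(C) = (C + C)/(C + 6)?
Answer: 3025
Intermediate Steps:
m(C) = 2*C/(6 + C) (m(C) = (2*C)/(6 + C) = 2*C/(6 + C))
w(h, B) = (1 + h)*(h + B*h) (w(h, B) = (B*h + h)*(h + 2*6/(6 + 6)) = (h + B*h)*(h + 2*6/12) = (h + B*h)*(h + 2*6*(1/12)) = (h + B*h)*(h + 1) = (h + B*h)*(1 + h) = (1 + h)*(h + B*h))
(w(K, -6) - 45)² = (-2*(1 - 6 - 2 - 6*(-2)) - 45)² = (-2*(1 - 6 - 2 + 12) - 45)² = (-2*5 - 45)² = (-10 - 45)² = (-55)² = 3025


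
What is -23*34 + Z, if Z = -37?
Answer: -819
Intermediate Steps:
-23*34 + Z = -23*34 - 37 = -782 - 37 = -819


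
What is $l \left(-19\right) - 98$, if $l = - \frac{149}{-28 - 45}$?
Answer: $- \frac{9985}{73} \approx -136.78$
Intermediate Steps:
$l = \frac{149}{73}$ ($l = - \frac{149}{-28 - 45} = - \frac{149}{-73} = \left(-149\right) \left(- \frac{1}{73}\right) = \frac{149}{73} \approx 2.0411$)
$l \left(-19\right) - 98 = \frac{149}{73} \left(-19\right) - 98 = - \frac{2831}{73} - 98 = - \frac{9985}{73}$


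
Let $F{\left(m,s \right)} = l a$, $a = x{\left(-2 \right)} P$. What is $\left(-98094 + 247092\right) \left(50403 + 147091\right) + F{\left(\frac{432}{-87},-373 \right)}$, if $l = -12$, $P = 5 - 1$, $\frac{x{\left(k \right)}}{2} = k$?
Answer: $29426211204$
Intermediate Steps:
$x{\left(k \right)} = 2 k$
$P = 4$ ($P = 5 - 1 = 4$)
$a = -16$ ($a = 2 \left(-2\right) 4 = \left(-4\right) 4 = -16$)
$F{\left(m,s \right)} = 192$ ($F{\left(m,s \right)} = \left(-12\right) \left(-16\right) = 192$)
$\left(-98094 + 247092\right) \left(50403 + 147091\right) + F{\left(\frac{432}{-87},-373 \right)} = \left(-98094 + 247092\right) \left(50403 + 147091\right) + 192 = 148998 \cdot 197494 + 192 = 29426211012 + 192 = 29426211204$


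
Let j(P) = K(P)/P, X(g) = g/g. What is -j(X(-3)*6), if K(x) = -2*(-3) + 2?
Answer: -4/3 ≈ -1.3333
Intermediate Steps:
X(g) = 1
K(x) = 8 (K(x) = 6 + 2 = 8)
j(P) = 8/P
-j(X(-3)*6) = -8/(1*6) = -8/6 = -1*4/3 = -4/3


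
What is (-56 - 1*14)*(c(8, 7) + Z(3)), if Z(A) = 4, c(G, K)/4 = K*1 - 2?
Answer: -1680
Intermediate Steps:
c(G, K) = -8 + 4*K (c(G, K) = 4*(K*1 - 2) = 4*(K - 2) = 4*(-2 + K) = -8 + 4*K)
(-56 - 1*14)*(c(8, 7) + Z(3)) = (-56 - 1*14)*((-8 + 4*7) + 4) = (-56 - 14)*((-8 + 28) + 4) = -70*(20 + 4) = -70*24 = -1680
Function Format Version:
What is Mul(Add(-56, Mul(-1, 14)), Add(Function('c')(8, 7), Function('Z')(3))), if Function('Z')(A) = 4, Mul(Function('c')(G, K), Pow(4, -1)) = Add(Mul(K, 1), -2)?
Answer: -1680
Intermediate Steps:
Function('c')(G, K) = Add(-8, Mul(4, K)) (Function('c')(G, K) = Mul(4, Add(Mul(K, 1), -2)) = Mul(4, Add(K, -2)) = Mul(4, Add(-2, K)) = Add(-8, Mul(4, K)))
Mul(Add(-56, Mul(-1, 14)), Add(Function('c')(8, 7), Function('Z')(3))) = Mul(Add(-56, Mul(-1, 14)), Add(Add(-8, Mul(4, 7)), 4)) = Mul(Add(-56, -14), Add(Add(-8, 28), 4)) = Mul(-70, Add(20, 4)) = Mul(-70, 24) = -1680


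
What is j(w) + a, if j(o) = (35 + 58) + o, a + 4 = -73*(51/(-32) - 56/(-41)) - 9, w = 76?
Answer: 226499/1312 ≈ 172.64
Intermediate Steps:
a = 4771/1312 (a = -4 + (-73*(51/(-32) - 56/(-41)) - 9) = -4 + (-73*(51*(-1/32) - 56*(-1/41)) - 9) = -4 + (-73*(-51/32 + 56/41) - 9) = -4 + (-73*(-299/1312) - 9) = -4 + (21827/1312 - 9) = -4 + 10019/1312 = 4771/1312 ≈ 3.6364)
j(o) = 93 + o
j(w) + a = (93 + 76) + 4771/1312 = 169 + 4771/1312 = 226499/1312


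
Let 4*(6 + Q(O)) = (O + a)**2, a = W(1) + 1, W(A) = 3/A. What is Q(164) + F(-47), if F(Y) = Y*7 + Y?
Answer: 6674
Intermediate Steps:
F(Y) = 8*Y (F(Y) = 7*Y + Y = 8*Y)
a = 4 (a = 3/1 + 1 = 3*1 + 1 = 3 + 1 = 4)
Q(O) = -6 + (4 + O)**2/4 (Q(O) = -6 + (O + 4)**2/4 = -6 + (4 + O)**2/4)
Q(164) + F(-47) = (-6 + (4 + 164)**2/4) + 8*(-47) = (-6 + (1/4)*168**2) - 376 = (-6 + (1/4)*28224) - 376 = (-6 + 7056) - 376 = 7050 - 376 = 6674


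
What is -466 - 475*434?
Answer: -206616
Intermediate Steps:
-466 - 475*434 = -466 - 206150 = -206616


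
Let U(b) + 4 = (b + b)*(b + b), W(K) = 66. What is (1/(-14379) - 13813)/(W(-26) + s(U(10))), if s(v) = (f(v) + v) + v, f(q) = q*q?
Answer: -99308564/1133597223 ≈ -0.087605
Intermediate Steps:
f(q) = q²
U(b) = -4 + 4*b² (U(b) = -4 + (b + b)*(b + b) = -4 + (2*b)*(2*b) = -4 + 4*b²)
s(v) = v² + 2*v (s(v) = (v² + v) + v = (v + v²) + v = v² + 2*v)
(1/(-14379) - 13813)/(W(-26) + s(U(10))) = (1/(-14379) - 13813)/(66 + (-4 + 4*10²)*(2 + (-4 + 4*10²))) = (-1/14379 - 13813)/(66 + (-4 + 4*100)*(2 + (-4 + 4*100))) = -198617128/(14379*(66 + (-4 + 400)*(2 + (-4 + 400)))) = -198617128/(14379*(66 + 396*(2 + 396))) = -198617128/(14379*(66 + 396*398)) = -198617128/(14379*(66 + 157608)) = -198617128/14379/157674 = -198617128/14379*1/157674 = -99308564/1133597223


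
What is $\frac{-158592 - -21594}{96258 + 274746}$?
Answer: $- \frac{531}{1438} \approx -0.36926$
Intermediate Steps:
$\frac{-158592 - -21594}{96258 + 274746} = \frac{-158592 + 21594}{371004} = \left(-136998\right) \frac{1}{371004} = - \frac{531}{1438}$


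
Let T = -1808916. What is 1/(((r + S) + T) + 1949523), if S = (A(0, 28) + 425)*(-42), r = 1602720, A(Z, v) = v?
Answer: 1/1724301 ≈ 5.7994e-7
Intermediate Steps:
S = -19026 (S = (28 + 425)*(-42) = 453*(-42) = -19026)
1/(((r + S) + T) + 1949523) = 1/(((1602720 - 19026) - 1808916) + 1949523) = 1/((1583694 - 1808916) + 1949523) = 1/(-225222 + 1949523) = 1/1724301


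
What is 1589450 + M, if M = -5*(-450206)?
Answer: 3840480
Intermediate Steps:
M = 2251030
1589450 + M = 1589450 + 2251030 = 3840480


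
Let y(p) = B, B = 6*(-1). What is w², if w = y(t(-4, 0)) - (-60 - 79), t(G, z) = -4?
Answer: 17689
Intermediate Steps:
B = -6
y(p) = -6
w = 133 (w = -6 - (-60 - 79) = -6 - 1*(-139) = -6 + 139 = 133)
w² = 133² = 17689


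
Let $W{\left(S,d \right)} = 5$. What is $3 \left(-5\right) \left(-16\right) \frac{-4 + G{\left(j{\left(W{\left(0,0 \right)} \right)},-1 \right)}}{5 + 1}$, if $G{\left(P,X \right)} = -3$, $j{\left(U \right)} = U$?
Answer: $-280$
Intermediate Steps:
$3 \left(-5\right) \left(-16\right) \frac{-4 + G{\left(j{\left(W{\left(0,0 \right)} \right)},-1 \right)}}{5 + 1} = 3 \left(-5\right) \left(-16\right) \frac{-4 - 3}{5 + 1} = \left(-15\right) \left(-16\right) \left(- \frac{7}{6}\right) = 240 \left(\left(-7\right) \frac{1}{6}\right) = 240 \left(- \frac{7}{6}\right) = -280$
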